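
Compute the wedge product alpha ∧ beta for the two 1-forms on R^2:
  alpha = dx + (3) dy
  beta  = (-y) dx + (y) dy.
alpha ∧ beta = (4*y) dx ∧ dy

Distribute the wedge, using dx_i ∧ dx_j = -dx_j ∧ dx_i and dx_i ∧ dx_i = 0. For each pair (i, j) with i < j, the coefficient of dx_i ∧ dx_j in alpha ∧ beta is (alpha_i * beta_j - alpha_j * beta_i). Collecting: alpha ∧ beta = (4*y) dx ∧ dy.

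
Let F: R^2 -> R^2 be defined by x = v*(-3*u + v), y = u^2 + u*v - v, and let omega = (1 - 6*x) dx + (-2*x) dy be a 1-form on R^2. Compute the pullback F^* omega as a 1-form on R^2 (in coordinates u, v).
F^* omega = (v*(12*u^2 - 52*u*v + 16*v^2 - 3)) du + (-48*u^2*v + 52*u*v^2 - 6*u*v - 3*u - 12*v^3 + 2*v^2 + 2*v) dv

Using F^*(f dg) = (f ∘ F) d(g ∘ F), substitute each coordinate x_i by F_i(u, v) in f_i, and replace dx_i by d F_i = (∂F_i/∂u) du + (∂F_i/∂v) dv.
  For the x component: f_1(F) = 18*u*v - 6*v^2 + 1; d F_1 = (-3*v) du + (-3*u + 2*v) dv
  For the y component: f_2(F) = 2*v*(3*u - v); d F_2 = (2*u + v) du + (u - 1) dv
Combining and collecting du, dv coefficients:
  coeff of du: v*(12*u^2 - 52*u*v + 16*v^2 - 3)
  coeff of dv: -48*u^2*v + 52*u*v^2 - 6*u*v - 3*u - 12*v^3 + 2*v^2 + 2*v
F^* omega = (v*(12*u^2 - 52*u*v + 16*v^2 - 3)) du + (-48*u^2*v + 52*u*v^2 - 6*u*v - 3*u - 12*v^3 + 2*v^2 + 2*v) dv.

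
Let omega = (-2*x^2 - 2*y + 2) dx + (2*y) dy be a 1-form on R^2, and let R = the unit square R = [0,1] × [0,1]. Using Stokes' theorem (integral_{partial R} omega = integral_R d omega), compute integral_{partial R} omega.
integral_(partial R) omega = 2

Stokes: integral_partial_R omega = integral_R d omega with d omega = (∂Q/∂x - ∂P/∂y) dx ∧ dy.
  ∂Q/∂x = 0
  ∂P/∂y = -2
  integrand = ∂Q/∂x - ∂P/∂y = 2.
Integrating over R: integral_0^1 integral_0^1 (2) dx dy = 2.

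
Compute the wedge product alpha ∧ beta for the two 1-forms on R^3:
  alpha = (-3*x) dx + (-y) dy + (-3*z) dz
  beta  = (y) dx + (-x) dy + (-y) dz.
alpha ∧ beta = (3*x^2 + y^2) dx ∧ dy + (3*y*(x + z)) dx ∧ dz + (-3*x*z + y^2) dy ∧ dz

Distribute the wedge, using dx_i ∧ dx_j = -dx_j ∧ dx_i and dx_i ∧ dx_i = 0. For each pair (i, j) with i < j, the coefficient of dx_i ∧ dx_j in alpha ∧ beta is (alpha_i * beta_j - alpha_j * beta_i). Collecting: alpha ∧ beta = (3*x^2 + y^2) dx ∧ dy + (3*y*(x + z)) dx ∧ dz + (-3*x*z + y^2) dy ∧ dz.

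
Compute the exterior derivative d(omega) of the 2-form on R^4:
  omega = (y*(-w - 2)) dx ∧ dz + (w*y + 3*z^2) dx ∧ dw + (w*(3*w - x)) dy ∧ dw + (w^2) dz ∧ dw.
d(omega) = (w + 2) dx ∧ dy ∧ dz + (-y - 6*z) dx ∧ dz ∧ dw + (-2*w) dx ∧ dy ∧ dw

For a 2-form omega = sum_{i<j} g_{ij} dx_i ∧ dx_j, the exterior derivative is
  d(omega) = sum_{i<j} d(g_{ij}) ∧ dx_i ∧ dx_j = sum_{i<j, k} (∂g_{ij}/∂x_k) dx_k ∧ dx_i ∧ dx_j.
Expand each term, using dx_k ∧ dx_i ∧ dx_j = sgn(permutation) dx_{(a)} ∧ dx_{(b)} ∧ dx_{(c)} with (a < b < c) sorted:
  d(y*(-w - 2)) includes (∂/∂y)(y*(-w - 2)) dy = (-w - 2) dy, which multiplied by dx ∧ dz gives (w + 2) dx ∧ dy ∧ dz
  d(y*(-w - 2)) includes (∂/∂w)(y*(-w - 2)) dw = (-y) dw, which multiplied by dx ∧ dz gives (-y) dx ∧ dz ∧ dw
  d(w*y + 3*z^2) includes (∂/∂y)(w*y + 3*z^2) dy = (w) dy, which multiplied by dx ∧ dw gives (-w) dx ∧ dy ∧ dw
  d(w*y + 3*z^2) includes (∂/∂z)(w*y + 3*z^2) dz = (6*z) dz, which multiplied by dx ∧ dw gives (-6*z) dx ∧ dz ∧ dw
  d(w*(3*w - x)) includes (∂/∂x)(w*(3*w - x)) dx = (-w) dx, which multiplied by dy ∧ dw gives (-w) dx ∧ dy ∧ dw
Collecting like 3-forms: d(omega) = (w + 2) dx ∧ dy ∧ dz + (-y - 6*z) dx ∧ dz ∧ dw + (-2*w) dx ∧ dy ∧ dw.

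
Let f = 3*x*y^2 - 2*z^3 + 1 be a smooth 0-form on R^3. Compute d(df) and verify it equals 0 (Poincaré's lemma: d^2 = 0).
d(df) = 0

Step 1: df = sum_i (∂f/∂x_i) dx_i = (3*y^2) dx + (6*x*y) dy + (-6*z^2) dz.
Step 2: Apply d again. Using the 1-form formula, the coefficient of dx ∧ dy in d(df) is ∂^2 f/∂x ∂y - ∂^2 f/∂y ∂x = (6*y) - (6*y) = 0 (equality of mixed partials for smooth f).
Similarly for dx ∧ dz and dy ∧ dz — all coefficients vanish. So d(df) = 0.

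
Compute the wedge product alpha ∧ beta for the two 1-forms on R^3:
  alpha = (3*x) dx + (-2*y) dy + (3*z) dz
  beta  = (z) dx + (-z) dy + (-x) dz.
alpha ∧ beta = (z*(-3*x + 2*y)) dx ∧ dy + (-3*x^2 - 3*z^2) dx ∧ dz + (2*x*y + 3*z^2) dy ∧ dz

Distribute the wedge, using dx_i ∧ dx_j = -dx_j ∧ dx_i and dx_i ∧ dx_i = 0. For each pair (i, j) with i < j, the coefficient of dx_i ∧ dx_j in alpha ∧ beta is (alpha_i * beta_j - alpha_j * beta_i). Collecting: alpha ∧ beta = (z*(-3*x + 2*y)) dx ∧ dy + (-3*x^2 - 3*z^2) dx ∧ dz + (2*x*y + 3*z^2) dy ∧ dz.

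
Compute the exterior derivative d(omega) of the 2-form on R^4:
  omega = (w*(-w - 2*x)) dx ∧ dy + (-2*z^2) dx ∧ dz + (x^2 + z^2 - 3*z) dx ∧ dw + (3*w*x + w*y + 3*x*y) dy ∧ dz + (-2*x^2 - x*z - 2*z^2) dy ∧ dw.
d(omega) = (-2*w - 6*x - z) dx ∧ dy ∧ dw + (3 - 2*z) dx ∧ dz ∧ dw + (3*w + 3*y) dx ∧ dy ∧ dz + (4*x + y + 4*z) dy ∧ dz ∧ dw

For a 2-form omega = sum_{i<j} g_{ij} dx_i ∧ dx_j, the exterior derivative is
  d(omega) = sum_{i<j} d(g_{ij}) ∧ dx_i ∧ dx_j = sum_{i<j, k} (∂g_{ij}/∂x_k) dx_k ∧ dx_i ∧ dx_j.
Expand each term, using dx_k ∧ dx_i ∧ dx_j = sgn(permutation) dx_{(a)} ∧ dx_{(b)} ∧ dx_{(c)} with (a < b < c) sorted:
  d(w*(-w - 2*x)) includes (∂/∂w)(w*(-w - 2*x)) dw = (-2*w - 2*x) dw, which multiplied by dx ∧ dy gives (-2*w - 2*x) dx ∧ dy ∧ dw
  d(x^2 + z^2 - 3*z) includes (∂/∂z)(x^2 + z^2 - 3*z) dz = (2*z - 3) dz, which multiplied by dx ∧ dw gives (3 - 2*z) dx ∧ dz ∧ dw
  d(3*w*x + w*y + 3*x*y) includes (∂/∂x)(3*w*x + w*y + 3*x*y) dx = (3*w + 3*y) dx, which multiplied by dy ∧ dz gives (3*w + 3*y) dx ∧ dy ∧ dz
  d(3*w*x + w*y + 3*x*y) includes (∂/∂w)(3*w*x + w*y + 3*x*y) dw = (3*x + y) dw, which multiplied by dy ∧ dz gives (3*x + y) dy ∧ dz ∧ dw
  d(-2*x^2 - x*z - 2*z^2) includes (∂/∂x)(-2*x^2 - x*z - 2*z^2) dx = (-4*x - z) dx, which multiplied by dy ∧ dw gives (-4*x - z) dx ∧ dy ∧ dw
  d(-2*x^2 - x*z - 2*z^2) includes (∂/∂z)(-2*x^2 - x*z - 2*z^2) dz = (-x - 4*z) dz, which multiplied by dy ∧ dw gives (x + 4*z) dy ∧ dz ∧ dw
Collecting like 3-forms: d(omega) = (-2*w - 6*x - z) dx ∧ dy ∧ dw + (3 - 2*z) dx ∧ dz ∧ dw + (3*w + 3*y) dx ∧ dy ∧ dz + (4*x + y + 4*z) dy ∧ dz ∧ dw.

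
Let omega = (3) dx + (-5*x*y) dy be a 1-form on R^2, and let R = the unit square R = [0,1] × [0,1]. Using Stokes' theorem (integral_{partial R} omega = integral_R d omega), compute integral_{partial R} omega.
integral_(partial R) omega = -5/2

Stokes: integral_partial_R omega = integral_R d omega with d omega = (∂Q/∂x - ∂P/∂y) dx ∧ dy.
  ∂Q/∂x = -5*y
  ∂P/∂y = 0
  integrand = ∂Q/∂x - ∂P/∂y = -5*y.
Integrating over R: integral_0^1 integral_0^1 (-5*y) dx dy = -5/2.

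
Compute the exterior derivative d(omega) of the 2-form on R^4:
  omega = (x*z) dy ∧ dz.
d(omega) = (z) dx ∧ dy ∧ dz

For a 2-form omega = sum_{i<j} g_{ij} dx_i ∧ dx_j, the exterior derivative is
  d(omega) = sum_{i<j} d(g_{ij}) ∧ dx_i ∧ dx_j = sum_{i<j, k} (∂g_{ij}/∂x_k) dx_k ∧ dx_i ∧ dx_j.
Expand each term, using dx_k ∧ dx_i ∧ dx_j = sgn(permutation) dx_{(a)} ∧ dx_{(b)} ∧ dx_{(c)} with (a < b < c) sorted:
  d(x*z) includes (∂/∂x)(x*z) dx = (z) dx, which multiplied by dy ∧ dz gives (z) dx ∧ dy ∧ dz
Collecting like 3-forms: d(omega) = (z) dx ∧ dy ∧ dz.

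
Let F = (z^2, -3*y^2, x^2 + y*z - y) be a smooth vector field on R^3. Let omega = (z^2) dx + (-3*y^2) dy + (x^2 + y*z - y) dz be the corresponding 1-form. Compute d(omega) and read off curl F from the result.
d(omega) = (z - 1) dy ∧ dz + (-2*x + 2*z) dz ∧ dx + (0) dx ∧ dy; curl F = (z - 1, -2*x + 2*z, 0)

d omega = sum_{i<j} (∂f_j/∂x_i - ∂f_i/∂x_j) dx_i ∧ dx_j. Under the identification (dy ∧ dz, dz ∧ dx, dx ∧ dy) ↔ (e_x, e_y, e_z), the coefficients are exactly the components of curl F. Compute:
  ∂R/∂y - ∂Q/∂z = (z - 1) - (0) = z - 1
  ∂P/∂z - ∂R/∂x = (2*z) - (2*x) = -2*x + 2*z
  ∂Q/∂x - ∂P/∂y = (0) - (0) = 0.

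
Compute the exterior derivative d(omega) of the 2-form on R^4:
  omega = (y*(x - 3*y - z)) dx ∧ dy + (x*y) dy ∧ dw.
d(omega) = (-y) dx ∧ dy ∧ dz + (y) dx ∧ dy ∧ dw

For a 2-form omega = sum_{i<j} g_{ij} dx_i ∧ dx_j, the exterior derivative is
  d(omega) = sum_{i<j} d(g_{ij}) ∧ dx_i ∧ dx_j = sum_{i<j, k} (∂g_{ij}/∂x_k) dx_k ∧ dx_i ∧ dx_j.
Expand each term, using dx_k ∧ dx_i ∧ dx_j = sgn(permutation) dx_{(a)} ∧ dx_{(b)} ∧ dx_{(c)} with (a < b < c) sorted:
  d(y*(x - 3*y - z)) includes (∂/∂z)(y*(x - 3*y - z)) dz = (-y) dz, which multiplied by dx ∧ dy gives (-y) dx ∧ dy ∧ dz
  d(x*y) includes (∂/∂x)(x*y) dx = (y) dx, which multiplied by dy ∧ dw gives (y) dx ∧ dy ∧ dw
Collecting like 3-forms: d(omega) = (-y) dx ∧ dy ∧ dz + (y) dx ∧ dy ∧ dw.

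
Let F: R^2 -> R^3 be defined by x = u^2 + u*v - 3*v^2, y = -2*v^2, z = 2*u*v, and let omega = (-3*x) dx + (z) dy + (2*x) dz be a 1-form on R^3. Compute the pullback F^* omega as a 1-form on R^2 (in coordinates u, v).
F^* omega = (-6*u^3 - 5*u^2*v + 19*u*v^2 - 3*v^3) du + (u^3 + 19*u^2*v + 7*u*v^2 - 54*v^3) dv

Using F^*(f dg) = (f ∘ F) d(g ∘ F), substitute each coordinate x_i by F_i(u, v) in f_i, and replace dx_i by d F_i = (∂F_i/∂u) du + (∂F_i/∂v) dv.
  For the x component: f_1(F) = -3*u^2 - 3*u*v + 9*v^2; d F_1 = (2*u + v) du + (u - 6*v) dv
  For the y component: f_2(F) = 2*u*v; d F_2 = (0) du + (-4*v) dv
  For the z component: f_3(F) = 2*u^2 + 2*u*v - 6*v^2; d F_3 = (2*v) du + (2*u) dv
Combining and collecting du, dv coefficients:
  coeff of du: -6*u^3 - 5*u^2*v + 19*u*v^2 - 3*v^3
  coeff of dv: u^3 + 19*u^2*v + 7*u*v^2 - 54*v^3
F^* omega = (-6*u^3 - 5*u^2*v + 19*u*v^2 - 3*v^3) du + (u^3 + 19*u^2*v + 7*u*v^2 - 54*v^3) dv.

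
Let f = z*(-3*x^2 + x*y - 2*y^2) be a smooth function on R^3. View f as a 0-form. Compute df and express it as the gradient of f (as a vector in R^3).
df = (z*(-6*x + y)) dx + (z*(x - 4*y)) dy + (-3*x^2 + x*y - 2*y^2) dz; grad f = (z*(-6*x + y), z*(x - 4*y), -3*x^2 + x*y - 2*y^2)

For a 0-form f, d f = (∂f/∂x) dx + (∂f/∂y) dy + (∂f/∂z) dz. The components of the vector representation are exactly the entries of grad f in Cartesian coordinates:
  ∂f/∂x = z*(-6*x + y)
  ∂f/∂y = z*(x - 4*y)
  ∂f/∂z = -3*x^2 + x*y - 2*y^2.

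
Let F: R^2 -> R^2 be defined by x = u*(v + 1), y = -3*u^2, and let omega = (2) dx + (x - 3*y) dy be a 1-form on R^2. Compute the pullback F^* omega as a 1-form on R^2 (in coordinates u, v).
F^* omega = (-54*u^3 - 6*u^2*v - 6*u^2 + 2*v + 2) du + (2*u) dv

Using F^*(f dg) = (f ∘ F) d(g ∘ F), substitute each coordinate x_i by F_i(u, v) in f_i, and replace dx_i by d F_i = (∂F_i/∂u) du + (∂F_i/∂v) dv.
  For the x component: f_1(F) = 2; d F_1 = (v + 1) du + (u) dv
  For the y component: f_2(F) = u*(9*u + v + 1); d F_2 = (-6*u) du + (0) dv
Combining and collecting du, dv coefficients:
  coeff of du: -54*u^3 - 6*u^2*v - 6*u^2 + 2*v + 2
  coeff of dv: 2*u
F^* omega = (-54*u^3 - 6*u^2*v - 6*u^2 + 2*v + 2) du + (2*u) dv.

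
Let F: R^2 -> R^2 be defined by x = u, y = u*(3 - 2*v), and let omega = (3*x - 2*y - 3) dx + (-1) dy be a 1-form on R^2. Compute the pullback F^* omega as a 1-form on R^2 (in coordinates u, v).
F^* omega = (4*u*v - 3*u + 2*v - 6) du + (2*u) dv

Using F^*(f dg) = (f ∘ F) d(g ∘ F), substitute each coordinate x_i by F_i(u, v) in f_i, and replace dx_i by d F_i = (∂F_i/∂u) du + (∂F_i/∂v) dv.
  For the x component: f_1(F) = 4*u*v - 3*u - 3; d F_1 = (1) du + (0) dv
  For the y component: f_2(F) = -1; d F_2 = (3 - 2*v) du + (-2*u) dv
Combining and collecting du, dv coefficients:
  coeff of du: 4*u*v - 3*u + 2*v - 6
  coeff of dv: 2*u
F^* omega = (4*u*v - 3*u + 2*v - 6) du + (2*u) dv.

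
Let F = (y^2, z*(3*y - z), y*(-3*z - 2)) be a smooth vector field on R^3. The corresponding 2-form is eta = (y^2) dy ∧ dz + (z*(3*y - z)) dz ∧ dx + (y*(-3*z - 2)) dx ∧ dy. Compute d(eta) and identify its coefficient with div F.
d(eta) = (-3*y + 3*z) dx ∧ dy ∧ dz; div F = -3*y + 3*z

For a 2-form in R^3 of the form above, applying d gives a 3-form with coefficient ∂P/∂x + ∂Q/∂y + ∂R/∂z:
  ∂P/∂x = 0
  ∂Q/∂y = 3*z
  ∂R/∂z = -3*y
Sum = -3*y + 3*z, which is exactly div F.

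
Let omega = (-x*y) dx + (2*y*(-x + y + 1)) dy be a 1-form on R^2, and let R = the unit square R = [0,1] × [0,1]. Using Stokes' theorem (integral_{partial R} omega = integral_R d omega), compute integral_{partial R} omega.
integral_(partial R) omega = -1/2

Stokes: integral_partial_R omega = integral_R d omega with d omega = (∂Q/∂x - ∂P/∂y) dx ∧ dy.
  ∂Q/∂x = -2*y
  ∂P/∂y = -x
  integrand = ∂Q/∂x - ∂P/∂y = x - 2*y.
Integrating over R: integral_0^1 integral_0^1 (x - 2*y) dx dy = -1/2.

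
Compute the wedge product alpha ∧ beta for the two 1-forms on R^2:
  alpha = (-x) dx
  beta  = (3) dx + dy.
alpha ∧ beta = (-x) dx ∧ dy

Distribute the wedge, using dx_i ∧ dx_j = -dx_j ∧ dx_i and dx_i ∧ dx_i = 0. For each pair (i, j) with i < j, the coefficient of dx_i ∧ dx_j in alpha ∧ beta is (alpha_i * beta_j - alpha_j * beta_i). Collecting: alpha ∧ beta = (-x) dx ∧ dy.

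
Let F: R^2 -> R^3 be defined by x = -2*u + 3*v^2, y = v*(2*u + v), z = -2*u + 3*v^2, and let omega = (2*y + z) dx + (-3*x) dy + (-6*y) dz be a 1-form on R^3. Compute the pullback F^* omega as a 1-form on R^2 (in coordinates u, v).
F^* omega = (28*u*v + 4*u - 18*v^3 + 2*v^2) du + (12*u^2 - 66*u*v^2 - 24*v^3) dv

Using F^*(f dg) = (f ∘ F) d(g ∘ F), substitute each coordinate x_i by F_i(u, v) in f_i, and replace dx_i by d F_i = (∂F_i/∂u) du + (∂F_i/∂v) dv.
  For the x component: f_1(F) = 4*u*v - 2*u + 5*v^2; d F_1 = (-2) du + (6*v) dv
  For the y component: f_2(F) = 6*u - 9*v^2; d F_2 = (2*v) du + (2*u + 2*v) dv
  For the z component: f_3(F) = 6*v*(-2*u - v); d F_3 = (-2) du + (6*v) dv
Combining and collecting du, dv coefficients:
  coeff of du: 28*u*v + 4*u - 18*v^3 + 2*v^2
  coeff of dv: 12*u^2 - 66*u*v^2 - 24*v^3
F^* omega = (28*u*v + 4*u - 18*v^3 + 2*v^2) du + (12*u^2 - 66*u*v^2 - 24*v^3) dv.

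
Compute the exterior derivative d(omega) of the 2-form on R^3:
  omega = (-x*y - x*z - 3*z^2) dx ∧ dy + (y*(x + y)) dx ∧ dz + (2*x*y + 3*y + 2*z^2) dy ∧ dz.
d(omega) = (-2*x - 6*z) dx ∧ dy ∧ dz

For a 2-form omega = sum_{i<j} g_{ij} dx_i ∧ dx_j, the exterior derivative is
  d(omega) = sum_{i<j} d(g_{ij}) ∧ dx_i ∧ dx_j = sum_{i<j, k} (∂g_{ij}/∂x_k) dx_k ∧ dx_i ∧ dx_j.
Expand each term, using dx_k ∧ dx_i ∧ dx_j = sgn(permutation) dx_{(a)} ∧ dx_{(b)} ∧ dx_{(c)} with (a < b < c) sorted:
  d(-x*y - x*z - 3*z^2) includes (∂/∂z)(-x*y - x*z - 3*z^2) dz = (-x - 6*z) dz, which multiplied by dx ∧ dy gives (-x - 6*z) dx ∧ dy ∧ dz
  d(y*(x + y)) includes (∂/∂y)(y*(x + y)) dy = (x + 2*y) dy, which multiplied by dx ∧ dz gives (-x - 2*y) dx ∧ dy ∧ dz
  d(2*x*y + 3*y + 2*z^2) includes (∂/∂x)(2*x*y + 3*y + 2*z^2) dx = (2*y) dx, which multiplied by dy ∧ dz gives (2*y) dx ∧ dy ∧ dz
Collecting like 3-forms: d(omega) = (-2*x - 6*z) dx ∧ dy ∧ dz.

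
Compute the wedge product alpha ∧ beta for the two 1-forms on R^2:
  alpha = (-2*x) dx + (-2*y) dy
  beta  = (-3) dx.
alpha ∧ beta = (-6*y) dx ∧ dy

Distribute the wedge, using dx_i ∧ dx_j = -dx_j ∧ dx_i and dx_i ∧ dx_i = 0. For each pair (i, j) with i < j, the coefficient of dx_i ∧ dx_j in alpha ∧ beta is (alpha_i * beta_j - alpha_j * beta_i). Collecting: alpha ∧ beta = (-6*y) dx ∧ dy.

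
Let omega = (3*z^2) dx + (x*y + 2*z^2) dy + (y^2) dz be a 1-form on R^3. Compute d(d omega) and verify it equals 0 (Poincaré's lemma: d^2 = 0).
d(d omega) = 0

Step 1: d omega = sum_{i<j} (∂f_j/∂x_i - ∂f_i/∂x_j) dx_i ∧ dx_j:
  coeff of dx ∧ dy: y
  coeff of dx ∧ dz: -6*z
  coeff of dy ∧ dz: 2*y - 4*z
Step 2: Apply d again to each 2-form coefficient. The only possible 3-form in R^3 is dx ∧ dy ∧ dz, with coefficient
  ∂(coeff of dy∧dz)/∂x - ∂(coeff of dx∧dz)/∂y + ∂(coeff of dx∧dy)/∂z
  = ∂/∂x (2*y - 4*z) - ∂/∂y (-6*z) + ∂/∂z (y).
Each of these terms simplifies to sums of mixed partials that cancel in pairs. The result is 0 (by equality of mixed partials for smooth functions — Schwarz / Clairaut).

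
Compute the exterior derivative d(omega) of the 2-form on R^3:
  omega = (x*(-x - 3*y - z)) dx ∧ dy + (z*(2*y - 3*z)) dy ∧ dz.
d(omega) = (-x) dx ∧ dy ∧ dz

For a 2-form omega = sum_{i<j} g_{ij} dx_i ∧ dx_j, the exterior derivative is
  d(omega) = sum_{i<j} d(g_{ij}) ∧ dx_i ∧ dx_j = sum_{i<j, k} (∂g_{ij}/∂x_k) dx_k ∧ dx_i ∧ dx_j.
Expand each term, using dx_k ∧ dx_i ∧ dx_j = sgn(permutation) dx_{(a)} ∧ dx_{(b)} ∧ dx_{(c)} with (a < b < c) sorted:
  d(x*(-x - 3*y - z)) includes (∂/∂z)(x*(-x - 3*y - z)) dz = (-x) dz, which multiplied by dx ∧ dy gives (-x) dx ∧ dy ∧ dz
Collecting like 3-forms: d(omega) = (-x) dx ∧ dy ∧ dz.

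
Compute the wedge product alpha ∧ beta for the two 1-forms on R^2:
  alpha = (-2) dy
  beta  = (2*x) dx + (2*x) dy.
alpha ∧ beta = (4*x) dx ∧ dy

Distribute the wedge, using dx_i ∧ dx_j = -dx_j ∧ dx_i and dx_i ∧ dx_i = 0. For each pair (i, j) with i < j, the coefficient of dx_i ∧ dx_j in alpha ∧ beta is (alpha_i * beta_j - alpha_j * beta_i). Collecting: alpha ∧ beta = (4*x) dx ∧ dy.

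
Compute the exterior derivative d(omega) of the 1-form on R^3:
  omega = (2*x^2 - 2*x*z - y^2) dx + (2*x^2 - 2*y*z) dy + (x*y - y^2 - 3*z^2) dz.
d(omega) = (4*x + 2*y) dx ∧ dy + (2*x + y) dx ∧ dz + (x) dy ∧ dz

For a 1-form omega = sum_i f_i dx_i, the exterior derivative is
  d(omega) = sum_{i < j} (∂f_j/∂x_i - ∂f_i/∂x_j) dx_i ∧ dx_j.
  coefficient of dx ∧ dy: ∂f_2/∂x - ∂f_1/∂y = ∂(2*x^2 - 2*y*z)/∂x - ∂(2*x^2 - 2*x*z - y^2)/∂y = 4*x + 2*y
  coefficient of dx ∧ dz: ∂f_3/∂x - ∂f_1/∂z = ∂(x*y - y^2 - 3*z^2)/∂x - ∂(2*x^2 - 2*x*z - y^2)/∂z = 2*x + y
  coefficient of dy ∧ dz: ∂f_3/∂y - ∂f_2/∂z = ∂(x*y - y^2 - 3*z^2)/∂y - ∂(2*x^2 - 2*y*z)/∂z = x
Assembling: d(omega) = (4*x + 2*y) dx ∧ dy + (2*x + y) dx ∧ dz + (x) dy ∧ dz.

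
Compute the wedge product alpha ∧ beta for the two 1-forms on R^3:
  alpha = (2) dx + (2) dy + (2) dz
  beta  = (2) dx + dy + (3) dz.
alpha ∧ beta = (-2) dx ∧ dy + (2) dx ∧ dz + (4) dy ∧ dz

Distribute the wedge, using dx_i ∧ dx_j = -dx_j ∧ dx_i and dx_i ∧ dx_i = 0. For each pair (i, j) with i < j, the coefficient of dx_i ∧ dx_j in alpha ∧ beta is (alpha_i * beta_j - alpha_j * beta_i). Collecting: alpha ∧ beta = (-2) dx ∧ dy + (2) dx ∧ dz + (4) dy ∧ dz.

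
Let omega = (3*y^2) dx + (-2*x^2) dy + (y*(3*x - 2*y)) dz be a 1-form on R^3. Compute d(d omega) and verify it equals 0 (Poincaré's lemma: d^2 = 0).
d(d omega) = 0

Step 1: d omega = sum_{i<j} (∂f_j/∂x_i - ∂f_i/∂x_j) dx_i ∧ dx_j:
  coeff of dx ∧ dy: -4*x - 6*y
  coeff of dx ∧ dz: 3*y
  coeff of dy ∧ dz: 3*x - 4*y
Step 2: Apply d again to each 2-form coefficient. The only possible 3-form in R^3 is dx ∧ dy ∧ dz, with coefficient
  ∂(coeff of dy∧dz)/∂x - ∂(coeff of dx∧dz)/∂y + ∂(coeff of dx∧dy)/∂z
  = ∂/∂x (3*x - 4*y) - ∂/∂y (3*y) + ∂/∂z (-4*x - 6*y).
Each of these terms simplifies to sums of mixed partials that cancel in pairs. The result is 0 (by equality of mixed partials for smooth functions — Schwarz / Clairaut).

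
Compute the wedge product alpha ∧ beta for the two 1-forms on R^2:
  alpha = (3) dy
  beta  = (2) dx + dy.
alpha ∧ beta = (-6) dx ∧ dy

Distribute the wedge, using dx_i ∧ dx_j = -dx_j ∧ dx_i and dx_i ∧ dx_i = 0. For each pair (i, j) with i < j, the coefficient of dx_i ∧ dx_j in alpha ∧ beta is (alpha_i * beta_j - alpha_j * beta_i). Collecting: alpha ∧ beta = (-6) dx ∧ dy.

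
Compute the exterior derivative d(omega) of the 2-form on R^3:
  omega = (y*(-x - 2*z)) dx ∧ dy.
d(omega) = (-2*y) dx ∧ dy ∧ dz

For a 2-form omega = sum_{i<j} g_{ij} dx_i ∧ dx_j, the exterior derivative is
  d(omega) = sum_{i<j} d(g_{ij}) ∧ dx_i ∧ dx_j = sum_{i<j, k} (∂g_{ij}/∂x_k) dx_k ∧ dx_i ∧ dx_j.
Expand each term, using dx_k ∧ dx_i ∧ dx_j = sgn(permutation) dx_{(a)} ∧ dx_{(b)} ∧ dx_{(c)} with (a < b < c) sorted:
  d(y*(-x - 2*z)) includes (∂/∂z)(y*(-x - 2*z)) dz = (-2*y) dz, which multiplied by dx ∧ dy gives (-2*y) dx ∧ dy ∧ dz
Collecting like 3-forms: d(omega) = (-2*y) dx ∧ dy ∧ dz.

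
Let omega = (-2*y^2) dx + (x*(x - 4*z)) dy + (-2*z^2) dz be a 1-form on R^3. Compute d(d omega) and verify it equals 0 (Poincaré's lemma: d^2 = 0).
d(d omega) = 0

Step 1: d omega = sum_{i<j} (∂f_j/∂x_i - ∂f_i/∂x_j) dx_i ∧ dx_j:
  coeff of dx ∧ dy: 2*x + 4*y - 4*z
  coeff of dx ∧ dz: 0
  coeff of dy ∧ dz: 4*x
Step 2: Apply d again to each 2-form coefficient. The only possible 3-form in R^3 is dx ∧ dy ∧ dz, with coefficient
  ∂(coeff of dy∧dz)/∂x - ∂(coeff of dx∧dz)/∂y + ∂(coeff of dx∧dy)/∂z
  = ∂/∂x (4*x) - ∂/∂y (0) + ∂/∂z (2*x + 4*y - 4*z).
Each of these terms simplifies to sums of mixed partials that cancel in pairs. The result is 0 (by equality of mixed partials for smooth functions — Schwarz / Clairaut).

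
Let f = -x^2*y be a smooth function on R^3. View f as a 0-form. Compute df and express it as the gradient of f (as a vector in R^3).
df = (-2*x*y) dx + (-x^2) dy + (0) dz; grad f = (-2*x*y, -x^2, 0)

For a 0-form f, d f = (∂f/∂x) dx + (∂f/∂y) dy + (∂f/∂z) dz. The components of the vector representation are exactly the entries of grad f in Cartesian coordinates:
  ∂f/∂x = -2*x*y
  ∂f/∂y = -x^2
  ∂f/∂z = 0.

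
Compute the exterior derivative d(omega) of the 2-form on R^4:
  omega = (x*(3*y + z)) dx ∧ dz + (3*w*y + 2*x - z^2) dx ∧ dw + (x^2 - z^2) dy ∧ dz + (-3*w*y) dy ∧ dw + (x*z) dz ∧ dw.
d(omega) = (-x) dx ∧ dy ∧ dz + (-3*w) dx ∧ dy ∧ dw + (3*z) dx ∧ dz ∧ dw

For a 2-form omega = sum_{i<j} g_{ij} dx_i ∧ dx_j, the exterior derivative is
  d(omega) = sum_{i<j} d(g_{ij}) ∧ dx_i ∧ dx_j = sum_{i<j, k} (∂g_{ij}/∂x_k) dx_k ∧ dx_i ∧ dx_j.
Expand each term, using dx_k ∧ dx_i ∧ dx_j = sgn(permutation) dx_{(a)} ∧ dx_{(b)} ∧ dx_{(c)} with (a < b < c) sorted:
  d(x*(3*y + z)) includes (∂/∂y)(x*(3*y + z)) dy = (3*x) dy, which multiplied by dx ∧ dz gives (-3*x) dx ∧ dy ∧ dz
  d(3*w*y + 2*x - z^2) includes (∂/∂y)(3*w*y + 2*x - z^2) dy = (3*w) dy, which multiplied by dx ∧ dw gives (-3*w) dx ∧ dy ∧ dw
  d(3*w*y + 2*x - z^2) includes (∂/∂z)(3*w*y + 2*x - z^2) dz = (-2*z) dz, which multiplied by dx ∧ dw gives (2*z) dx ∧ dz ∧ dw
  d(x^2 - z^2) includes (∂/∂x)(x^2 - z^2) dx = (2*x) dx, which multiplied by dy ∧ dz gives (2*x) dx ∧ dy ∧ dz
  d(x*z) includes (∂/∂x)(x*z) dx = (z) dx, which multiplied by dz ∧ dw gives (z) dx ∧ dz ∧ dw
Collecting like 3-forms: d(omega) = (-x) dx ∧ dy ∧ dz + (-3*w) dx ∧ dy ∧ dw + (3*z) dx ∧ dz ∧ dw.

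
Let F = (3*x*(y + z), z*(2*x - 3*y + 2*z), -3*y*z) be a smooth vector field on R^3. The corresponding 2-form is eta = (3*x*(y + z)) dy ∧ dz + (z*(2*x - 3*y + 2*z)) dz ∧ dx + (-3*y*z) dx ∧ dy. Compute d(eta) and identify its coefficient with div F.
d(eta) = (0) dx ∧ dy ∧ dz; div F = 0

For a 2-form in R^3 of the form above, applying d gives a 3-form with coefficient ∂P/∂x + ∂Q/∂y + ∂R/∂z:
  ∂P/∂x = 3*y + 3*z
  ∂Q/∂y = -3*z
  ∂R/∂z = -3*y
Sum = 0, which is exactly div F.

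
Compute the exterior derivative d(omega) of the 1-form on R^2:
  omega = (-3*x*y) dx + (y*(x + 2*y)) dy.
d(omega) = (3*x + y) dx ∧ dy

For a 1-form omega = sum_i f_i dx_i, the exterior derivative is
  d(omega) = sum_{i < j} (∂f_j/∂x_i - ∂f_i/∂x_j) dx_i ∧ dx_j.
  coefficient of dx ∧ dy: ∂f_2/∂x - ∂f_1/∂y = ∂(y*(x + 2*y))/∂x - ∂(-3*x*y)/∂y = 3*x + y
Assembling: d(omega) = (3*x + y) dx ∧ dy.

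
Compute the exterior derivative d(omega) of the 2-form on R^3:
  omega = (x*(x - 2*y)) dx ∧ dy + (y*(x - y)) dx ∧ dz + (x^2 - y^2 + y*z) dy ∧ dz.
d(omega) = (x + 2*y) dx ∧ dy ∧ dz

For a 2-form omega = sum_{i<j} g_{ij} dx_i ∧ dx_j, the exterior derivative is
  d(omega) = sum_{i<j} d(g_{ij}) ∧ dx_i ∧ dx_j = sum_{i<j, k} (∂g_{ij}/∂x_k) dx_k ∧ dx_i ∧ dx_j.
Expand each term, using dx_k ∧ dx_i ∧ dx_j = sgn(permutation) dx_{(a)} ∧ dx_{(b)} ∧ dx_{(c)} with (a < b < c) sorted:
  d(y*(x - y)) includes (∂/∂y)(y*(x - y)) dy = (x - 2*y) dy, which multiplied by dx ∧ dz gives (-x + 2*y) dx ∧ dy ∧ dz
  d(x^2 - y^2 + y*z) includes (∂/∂x)(x^2 - y^2 + y*z) dx = (2*x) dx, which multiplied by dy ∧ dz gives (2*x) dx ∧ dy ∧ dz
Collecting like 3-forms: d(omega) = (x + 2*y) dx ∧ dy ∧ dz.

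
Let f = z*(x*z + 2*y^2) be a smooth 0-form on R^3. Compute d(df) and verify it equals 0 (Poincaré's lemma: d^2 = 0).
d(df) = 0

Step 1: df = sum_i (∂f/∂x_i) dx_i = (z^2) dx + (4*y*z) dy + (2*x*z + 2*y^2) dz.
Step 2: Apply d again. Using the 1-form formula, the coefficient of dx ∧ dy in d(df) is ∂^2 f/∂x ∂y - ∂^2 f/∂y ∂x = (0) - (0) = 0 (equality of mixed partials for smooth f).
Similarly for dx ∧ dz and dy ∧ dz — all coefficients vanish. So d(df) = 0.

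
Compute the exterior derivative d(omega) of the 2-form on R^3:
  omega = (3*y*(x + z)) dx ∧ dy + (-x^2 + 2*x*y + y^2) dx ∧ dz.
d(omega) = (-2*x + y) dx ∧ dy ∧ dz

For a 2-form omega = sum_{i<j} g_{ij} dx_i ∧ dx_j, the exterior derivative is
  d(omega) = sum_{i<j} d(g_{ij}) ∧ dx_i ∧ dx_j = sum_{i<j, k} (∂g_{ij}/∂x_k) dx_k ∧ dx_i ∧ dx_j.
Expand each term, using dx_k ∧ dx_i ∧ dx_j = sgn(permutation) dx_{(a)} ∧ dx_{(b)} ∧ dx_{(c)} with (a < b < c) sorted:
  d(3*y*(x + z)) includes (∂/∂z)(3*y*(x + z)) dz = (3*y) dz, which multiplied by dx ∧ dy gives (3*y) dx ∧ dy ∧ dz
  d(-x^2 + 2*x*y + y^2) includes (∂/∂y)(-x^2 + 2*x*y + y^2) dy = (2*x + 2*y) dy, which multiplied by dx ∧ dz gives (-2*x - 2*y) dx ∧ dy ∧ dz
Collecting like 3-forms: d(omega) = (-2*x + y) dx ∧ dy ∧ dz.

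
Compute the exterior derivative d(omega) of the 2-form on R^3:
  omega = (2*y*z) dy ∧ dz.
d(omega) = 0

For a 2-form omega = sum_{i<j} g_{ij} dx_i ∧ dx_j, the exterior derivative is
  d(omega) = sum_{i<j} d(g_{ij}) ∧ dx_i ∧ dx_j = sum_{i<j, k} (∂g_{ij}/∂x_k) dx_k ∧ dx_i ∧ dx_j.
Expand each term, using dx_k ∧ dx_i ∧ dx_j = sgn(permutation) dx_{(a)} ∧ dx_{(b)} ∧ dx_{(c)} with (a < b < c) sorted:

Collecting like 3-forms: d(omega) = 0.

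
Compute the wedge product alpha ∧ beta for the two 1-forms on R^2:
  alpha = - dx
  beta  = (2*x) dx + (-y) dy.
alpha ∧ beta = (y) dx ∧ dy

Distribute the wedge, using dx_i ∧ dx_j = -dx_j ∧ dx_i and dx_i ∧ dx_i = 0. For each pair (i, j) with i < j, the coefficient of dx_i ∧ dx_j in alpha ∧ beta is (alpha_i * beta_j - alpha_j * beta_i). Collecting: alpha ∧ beta = (y) dx ∧ dy.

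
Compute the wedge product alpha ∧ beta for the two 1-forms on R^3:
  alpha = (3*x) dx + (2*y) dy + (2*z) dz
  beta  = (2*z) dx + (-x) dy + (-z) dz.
alpha ∧ beta = (-3*x^2 - 4*y*z) dx ∧ dy + (-z*(3*x + 4*z)) dx ∧ dz + (2*z*(x - y)) dy ∧ dz

Distribute the wedge, using dx_i ∧ dx_j = -dx_j ∧ dx_i and dx_i ∧ dx_i = 0. For each pair (i, j) with i < j, the coefficient of dx_i ∧ dx_j in alpha ∧ beta is (alpha_i * beta_j - alpha_j * beta_i). Collecting: alpha ∧ beta = (-3*x^2 - 4*y*z) dx ∧ dy + (-z*(3*x + 4*z)) dx ∧ dz + (2*z*(x - y)) dy ∧ dz.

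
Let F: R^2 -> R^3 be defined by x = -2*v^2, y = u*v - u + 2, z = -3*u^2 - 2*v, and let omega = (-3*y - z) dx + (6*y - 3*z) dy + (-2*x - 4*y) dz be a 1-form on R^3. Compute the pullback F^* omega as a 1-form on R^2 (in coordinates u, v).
F^* omega = (33*u^2*v - 33*u^2 - 18*u*v^2 - 12*u*v + 54*u + 6*v^2 + 6*v - 12) du + (9*u^3 - 6*u^2*v - 6*u^2 + 12*u*v^2 + 2*u*v + 4*u - 16*v^2 + 24*v + 16) dv

Using F^*(f dg) = (f ∘ F) d(g ∘ F), substitute each coordinate x_i by F_i(u, v) in f_i, and replace dx_i by d F_i = (∂F_i/∂u) du + (∂F_i/∂v) dv.
  For the x component: f_1(F) = 3*u^2 - 3*u*v + 3*u + 2*v - 6; d F_1 = (0) du + (-4*v) dv
  For the y component: f_2(F) = 9*u^2 + 6*u*v - 6*u + 6*v + 12; d F_2 = (v - 1) du + (u) dv
  For the z component: f_3(F) = -4*u*v + 4*u + 4*v^2 - 8; d F_3 = (-6*u) du + (-2) dv
Combining and collecting du, dv coefficients:
  coeff of du: 33*u^2*v - 33*u^2 - 18*u*v^2 - 12*u*v + 54*u + 6*v^2 + 6*v - 12
  coeff of dv: 9*u^3 - 6*u^2*v - 6*u^2 + 12*u*v^2 + 2*u*v + 4*u - 16*v^2 + 24*v + 16
F^* omega = (33*u^2*v - 33*u^2 - 18*u*v^2 - 12*u*v + 54*u + 6*v^2 + 6*v - 12) du + (9*u^3 - 6*u^2*v - 6*u^2 + 12*u*v^2 + 2*u*v + 4*u - 16*v^2 + 24*v + 16) dv.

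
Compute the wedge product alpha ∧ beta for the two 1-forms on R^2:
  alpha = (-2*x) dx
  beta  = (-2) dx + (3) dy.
alpha ∧ beta = (-6*x) dx ∧ dy

Distribute the wedge, using dx_i ∧ dx_j = -dx_j ∧ dx_i and dx_i ∧ dx_i = 0. For each pair (i, j) with i < j, the coefficient of dx_i ∧ dx_j in alpha ∧ beta is (alpha_i * beta_j - alpha_j * beta_i). Collecting: alpha ∧ beta = (-6*x) dx ∧ dy.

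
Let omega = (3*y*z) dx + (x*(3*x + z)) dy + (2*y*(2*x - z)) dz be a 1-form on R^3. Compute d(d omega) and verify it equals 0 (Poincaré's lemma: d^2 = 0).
d(d omega) = 0

Step 1: d omega = sum_{i<j} (∂f_j/∂x_i - ∂f_i/∂x_j) dx_i ∧ dx_j:
  coeff of dx ∧ dy: 6*x - 2*z
  coeff of dx ∧ dz: y
  coeff of dy ∧ dz: 3*x - 2*z
Step 2: Apply d again to each 2-form coefficient. The only possible 3-form in R^3 is dx ∧ dy ∧ dz, with coefficient
  ∂(coeff of dy∧dz)/∂x - ∂(coeff of dx∧dz)/∂y + ∂(coeff of dx∧dy)/∂z
  = ∂/∂x (3*x - 2*z) - ∂/∂y (y) + ∂/∂z (6*x - 2*z).
Each of these terms simplifies to sums of mixed partials that cancel in pairs. The result is 0 (by equality of mixed partials for smooth functions — Schwarz / Clairaut).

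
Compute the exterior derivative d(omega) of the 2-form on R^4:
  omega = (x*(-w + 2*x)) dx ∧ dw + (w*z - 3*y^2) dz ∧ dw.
d(omega) = (-6*y) dy ∧ dz ∧ dw

For a 2-form omega = sum_{i<j} g_{ij} dx_i ∧ dx_j, the exterior derivative is
  d(omega) = sum_{i<j} d(g_{ij}) ∧ dx_i ∧ dx_j = sum_{i<j, k} (∂g_{ij}/∂x_k) dx_k ∧ dx_i ∧ dx_j.
Expand each term, using dx_k ∧ dx_i ∧ dx_j = sgn(permutation) dx_{(a)} ∧ dx_{(b)} ∧ dx_{(c)} with (a < b < c) sorted:
  d(w*z - 3*y^2) includes (∂/∂y)(w*z - 3*y^2) dy = (-6*y) dy, which multiplied by dz ∧ dw gives (-6*y) dy ∧ dz ∧ dw
Collecting like 3-forms: d(omega) = (-6*y) dy ∧ dz ∧ dw.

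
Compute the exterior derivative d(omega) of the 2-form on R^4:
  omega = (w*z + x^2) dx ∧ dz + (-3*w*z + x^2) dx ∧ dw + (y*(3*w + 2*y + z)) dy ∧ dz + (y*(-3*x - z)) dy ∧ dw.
d(omega) = (3*w + z) dx ∧ dz ∧ dw + (4*y) dy ∧ dz ∧ dw + (-3*y) dx ∧ dy ∧ dw

For a 2-form omega = sum_{i<j} g_{ij} dx_i ∧ dx_j, the exterior derivative is
  d(omega) = sum_{i<j} d(g_{ij}) ∧ dx_i ∧ dx_j = sum_{i<j, k} (∂g_{ij}/∂x_k) dx_k ∧ dx_i ∧ dx_j.
Expand each term, using dx_k ∧ dx_i ∧ dx_j = sgn(permutation) dx_{(a)} ∧ dx_{(b)} ∧ dx_{(c)} with (a < b < c) sorted:
  d(w*z + x^2) includes (∂/∂w)(w*z + x^2) dw = (z) dw, which multiplied by dx ∧ dz gives (z) dx ∧ dz ∧ dw
  d(-3*w*z + x^2) includes (∂/∂z)(-3*w*z + x^2) dz = (-3*w) dz, which multiplied by dx ∧ dw gives (3*w) dx ∧ dz ∧ dw
  d(y*(3*w + 2*y + z)) includes (∂/∂w)(y*(3*w + 2*y + z)) dw = (3*y) dw, which multiplied by dy ∧ dz gives (3*y) dy ∧ dz ∧ dw
  d(y*(-3*x - z)) includes (∂/∂x)(y*(-3*x - z)) dx = (-3*y) dx, which multiplied by dy ∧ dw gives (-3*y) dx ∧ dy ∧ dw
  d(y*(-3*x - z)) includes (∂/∂z)(y*(-3*x - z)) dz = (-y) dz, which multiplied by dy ∧ dw gives (y) dy ∧ dz ∧ dw
Collecting like 3-forms: d(omega) = (3*w + z) dx ∧ dz ∧ dw + (4*y) dy ∧ dz ∧ dw + (-3*y) dx ∧ dy ∧ dw.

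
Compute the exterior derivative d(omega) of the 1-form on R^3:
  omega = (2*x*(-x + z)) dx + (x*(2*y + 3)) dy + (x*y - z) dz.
d(omega) = (2*y + 3) dx ∧ dy + (-2*x + y) dx ∧ dz + (x) dy ∧ dz

For a 1-form omega = sum_i f_i dx_i, the exterior derivative is
  d(omega) = sum_{i < j} (∂f_j/∂x_i - ∂f_i/∂x_j) dx_i ∧ dx_j.
  coefficient of dx ∧ dy: ∂f_2/∂x - ∂f_1/∂y = ∂(x*(2*y + 3))/∂x - ∂(2*x*(-x + z))/∂y = 2*y + 3
  coefficient of dx ∧ dz: ∂f_3/∂x - ∂f_1/∂z = ∂(x*y - z)/∂x - ∂(2*x*(-x + z))/∂z = -2*x + y
  coefficient of dy ∧ dz: ∂f_3/∂y - ∂f_2/∂z = ∂(x*y - z)/∂y - ∂(x*(2*y + 3))/∂z = x
Assembling: d(omega) = (2*y + 3) dx ∧ dy + (-2*x + y) dx ∧ dz + (x) dy ∧ dz.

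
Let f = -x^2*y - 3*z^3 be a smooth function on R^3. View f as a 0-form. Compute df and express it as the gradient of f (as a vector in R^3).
df = (-2*x*y) dx + (-x^2) dy + (-9*z^2) dz; grad f = (-2*x*y, -x^2, -9*z^2)

For a 0-form f, d f = (∂f/∂x) dx + (∂f/∂y) dy + (∂f/∂z) dz. The components of the vector representation are exactly the entries of grad f in Cartesian coordinates:
  ∂f/∂x = -2*x*y
  ∂f/∂y = -x^2
  ∂f/∂z = -9*z^2.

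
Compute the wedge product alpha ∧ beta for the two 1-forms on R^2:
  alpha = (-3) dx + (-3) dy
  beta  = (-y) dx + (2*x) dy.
alpha ∧ beta = (-6*x - 3*y) dx ∧ dy

Distribute the wedge, using dx_i ∧ dx_j = -dx_j ∧ dx_i and dx_i ∧ dx_i = 0. For each pair (i, j) with i < j, the coefficient of dx_i ∧ dx_j in alpha ∧ beta is (alpha_i * beta_j - alpha_j * beta_i). Collecting: alpha ∧ beta = (-6*x - 3*y) dx ∧ dy.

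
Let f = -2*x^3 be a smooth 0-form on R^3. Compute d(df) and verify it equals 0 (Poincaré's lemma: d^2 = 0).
d(df) = 0

Step 1: df = sum_i (∂f/∂x_i) dx_i = (-6*x^2) dx + (0) dy + (0) dz.
Step 2: Apply d again. Using the 1-form formula, the coefficient of dx ∧ dy in d(df) is ∂^2 f/∂x ∂y - ∂^2 f/∂y ∂x = (0) - (0) = 0 (equality of mixed partials for smooth f).
Similarly for dx ∧ dz and dy ∧ dz — all coefficients vanish. So d(df) = 0.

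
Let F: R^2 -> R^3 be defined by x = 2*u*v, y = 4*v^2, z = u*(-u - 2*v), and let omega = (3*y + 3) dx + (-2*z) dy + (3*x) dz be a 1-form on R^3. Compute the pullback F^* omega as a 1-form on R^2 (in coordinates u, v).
F^* omega = (6*v*(-2*u^2 - 2*u*v + 4*v^2 + 1)) du + (2*u*(2*u*v + 28*v^2 + 3)) dv

Using F^*(f dg) = (f ∘ F) d(g ∘ F), substitute each coordinate x_i by F_i(u, v) in f_i, and replace dx_i by d F_i = (∂F_i/∂u) du + (∂F_i/∂v) dv.
  For the x component: f_1(F) = 12*v^2 + 3; d F_1 = (2*v) du + (2*u) dv
  For the y component: f_2(F) = 2*u*(u + 2*v); d F_2 = (0) du + (8*v) dv
  For the z component: f_3(F) = 6*u*v; d F_3 = (-2*u - 2*v) du + (-2*u) dv
Combining and collecting du, dv coefficients:
  coeff of du: 6*v*(-2*u^2 - 2*u*v + 4*v^2 + 1)
  coeff of dv: 2*u*(2*u*v + 28*v^2 + 3)
F^* omega = (6*v*(-2*u^2 - 2*u*v + 4*v^2 + 1)) du + (2*u*(2*u*v + 28*v^2 + 3)) dv.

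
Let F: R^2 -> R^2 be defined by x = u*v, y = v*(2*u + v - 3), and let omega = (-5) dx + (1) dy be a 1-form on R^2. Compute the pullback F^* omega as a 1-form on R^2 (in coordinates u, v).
F^* omega = (-3*v) du + (-3*u + 2*v - 3) dv

Using F^*(f dg) = (f ∘ F) d(g ∘ F), substitute each coordinate x_i by F_i(u, v) in f_i, and replace dx_i by d F_i = (∂F_i/∂u) du + (∂F_i/∂v) dv.
  For the x component: f_1(F) = -5; d F_1 = (v) du + (u) dv
  For the y component: f_2(F) = 1; d F_2 = (2*v) du + (2*u + 2*v - 3) dv
Combining and collecting du, dv coefficients:
  coeff of du: -3*v
  coeff of dv: -3*u + 2*v - 3
F^* omega = (-3*v) du + (-3*u + 2*v - 3) dv.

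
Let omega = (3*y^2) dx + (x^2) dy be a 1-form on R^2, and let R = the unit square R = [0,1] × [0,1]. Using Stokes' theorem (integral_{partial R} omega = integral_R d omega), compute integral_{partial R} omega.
integral_(partial R) omega = -2

Stokes: integral_partial_R omega = integral_R d omega with d omega = (∂Q/∂x - ∂P/∂y) dx ∧ dy.
  ∂Q/∂x = 2*x
  ∂P/∂y = 6*y
  integrand = ∂Q/∂x - ∂P/∂y = 2*x - 6*y.
Integrating over R: integral_0^1 integral_0^1 (2*x - 6*y) dx dy = -2.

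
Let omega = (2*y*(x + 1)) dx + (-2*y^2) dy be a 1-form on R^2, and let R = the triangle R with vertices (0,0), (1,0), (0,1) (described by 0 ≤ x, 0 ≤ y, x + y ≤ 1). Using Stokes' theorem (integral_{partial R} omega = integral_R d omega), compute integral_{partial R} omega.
integral_(partial R) omega = -4/3

Stokes: integral_partial_R omega = integral_R d omega with d omega = (∂Q/∂x - ∂P/∂y) dx ∧ dy.
  ∂Q/∂x = 0
  ∂P/∂y = 2*x + 2
  integrand = ∂Q/∂x - ∂P/∂y = -2*x - 2.
Integrating over R: integral_0^1 integral_0^{1-x} (-2*x - 2) dy dx = -4/3.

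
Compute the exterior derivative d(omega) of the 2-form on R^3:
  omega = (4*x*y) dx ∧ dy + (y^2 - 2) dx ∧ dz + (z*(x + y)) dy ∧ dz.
d(omega) = (-2*y + z) dx ∧ dy ∧ dz

For a 2-form omega = sum_{i<j} g_{ij} dx_i ∧ dx_j, the exterior derivative is
  d(omega) = sum_{i<j} d(g_{ij}) ∧ dx_i ∧ dx_j = sum_{i<j, k} (∂g_{ij}/∂x_k) dx_k ∧ dx_i ∧ dx_j.
Expand each term, using dx_k ∧ dx_i ∧ dx_j = sgn(permutation) dx_{(a)} ∧ dx_{(b)} ∧ dx_{(c)} with (a < b < c) sorted:
  d(y^2 - 2) includes (∂/∂y)(y^2 - 2) dy = (2*y) dy, which multiplied by dx ∧ dz gives (-2*y) dx ∧ dy ∧ dz
  d(z*(x + y)) includes (∂/∂x)(z*(x + y)) dx = (z) dx, which multiplied by dy ∧ dz gives (z) dx ∧ dy ∧ dz
Collecting like 3-forms: d(omega) = (-2*y + z) dx ∧ dy ∧ dz.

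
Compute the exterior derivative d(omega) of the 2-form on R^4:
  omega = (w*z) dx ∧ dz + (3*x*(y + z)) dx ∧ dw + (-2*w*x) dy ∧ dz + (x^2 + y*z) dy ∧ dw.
d(omega) = (-3*x + z) dx ∧ dz ∧ dw + (-x) dx ∧ dy ∧ dw + (-2*w) dx ∧ dy ∧ dz + (-2*x - y) dy ∧ dz ∧ dw

For a 2-form omega = sum_{i<j} g_{ij} dx_i ∧ dx_j, the exterior derivative is
  d(omega) = sum_{i<j} d(g_{ij}) ∧ dx_i ∧ dx_j = sum_{i<j, k} (∂g_{ij}/∂x_k) dx_k ∧ dx_i ∧ dx_j.
Expand each term, using dx_k ∧ dx_i ∧ dx_j = sgn(permutation) dx_{(a)} ∧ dx_{(b)} ∧ dx_{(c)} with (a < b < c) sorted:
  d(w*z) includes (∂/∂w)(w*z) dw = (z) dw, which multiplied by dx ∧ dz gives (z) dx ∧ dz ∧ dw
  d(3*x*(y + z)) includes (∂/∂y)(3*x*(y + z)) dy = (3*x) dy, which multiplied by dx ∧ dw gives (-3*x) dx ∧ dy ∧ dw
  d(3*x*(y + z)) includes (∂/∂z)(3*x*(y + z)) dz = (3*x) dz, which multiplied by dx ∧ dw gives (-3*x) dx ∧ dz ∧ dw
  d(-2*w*x) includes (∂/∂x)(-2*w*x) dx = (-2*w) dx, which multiplied by dy ∧ dz gives (-2*w) dx ∧ dy ∧ dz
  d(-2*w*x) includes (∂/∂w)(-2*w*x) dw = (-2*x) dw, which multiplied by dy ∧ dz gives (-2*x) dy ∧ dz ∧ dw
  d(x^2 + y*z) includes (∂/∂x)(x^2 + y*z) dx = (2*x) dx, which multiplied by dy ∧ dw gives (2*x) dx ∧ dy ∧ dw
  d(x^2 + y*z) includes (∂/∂z)(x^2 + y*z) dz = (y) dz, which multiplied by dy ∧ dw gives (-y) dy ∧ dz ∧ dw
Collecting like 3-forms: d(omega) = (-3*x + z) dx ∧ dz ∧ dw + (-x) dx ∧ dy ∧ dw + (-2*w) dx ∧ dy ∧ dz + (-2*x - y) dy ∧ dz ∧ dw.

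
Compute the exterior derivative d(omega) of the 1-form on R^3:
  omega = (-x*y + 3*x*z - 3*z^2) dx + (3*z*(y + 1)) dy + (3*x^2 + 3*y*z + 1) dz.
d(omega) = (x) dx ∧ dy + (3*x + 6*z) dx ∧ dz + (-3*y + 3*z - 3) dy ∧ dz

For a 1-form omega = sum_i f_i dx_i, the exterior derivative is
  d(omega) = sum_{i < j} (∂f_j/∂x_i - ∂f_i/∂x_j) dx_i ∧ dx_j.
  coefficient of dx ∧ dy: ∂f_2/∂x - ∂f_1/∂y = ∂(3*z*(y + 1))/∂x - ∂(-x*y + 3*x*z - 3*z^2)/∂y = x
  coefficient of dx ∧ dz: ∂f_3/∂x - ∂f_1/∂z = ∂(3*x^2 + 3*y*z + 1)/∂x - ∂(-x*y + 3*x*z - 3*z^2)/∂z = 3*x + 6*z
  coefficient of dy ∧ dz: ∂f_3/∂y - ∂f_2/∂z = ∂(3*x^2 + 3*y*z + 1)/∂y - ∂(3*z*(y + 1))/∂z = -3*y + 3*z - 3
Assembling: d(omega) = (x) dx ∧ dy + (3*x + 6*z) dx ∧ dz + (-3*y + 3*z - 3) dy ∧ dz.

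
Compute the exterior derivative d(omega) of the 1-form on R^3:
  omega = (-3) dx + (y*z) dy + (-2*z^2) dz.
d(omega) = (-y) dy ∧ dz

For a 1-form omega = sum_i f_i dx_i, the exterior derivative is
  d(omega) = sum_{i < j} (∂f_j/∂x_i - ∂f_i/∂x_j) dx_i ∧ dx_j.
  coefficient of dy ∧ dz: ∂f_3/∂y - ∂f_2/∂z = ∂(-2*z^2)/∂y - ∂(y*z)/∂z = -y
Assembling: d(omega) = (-y) dy ∧ dz.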